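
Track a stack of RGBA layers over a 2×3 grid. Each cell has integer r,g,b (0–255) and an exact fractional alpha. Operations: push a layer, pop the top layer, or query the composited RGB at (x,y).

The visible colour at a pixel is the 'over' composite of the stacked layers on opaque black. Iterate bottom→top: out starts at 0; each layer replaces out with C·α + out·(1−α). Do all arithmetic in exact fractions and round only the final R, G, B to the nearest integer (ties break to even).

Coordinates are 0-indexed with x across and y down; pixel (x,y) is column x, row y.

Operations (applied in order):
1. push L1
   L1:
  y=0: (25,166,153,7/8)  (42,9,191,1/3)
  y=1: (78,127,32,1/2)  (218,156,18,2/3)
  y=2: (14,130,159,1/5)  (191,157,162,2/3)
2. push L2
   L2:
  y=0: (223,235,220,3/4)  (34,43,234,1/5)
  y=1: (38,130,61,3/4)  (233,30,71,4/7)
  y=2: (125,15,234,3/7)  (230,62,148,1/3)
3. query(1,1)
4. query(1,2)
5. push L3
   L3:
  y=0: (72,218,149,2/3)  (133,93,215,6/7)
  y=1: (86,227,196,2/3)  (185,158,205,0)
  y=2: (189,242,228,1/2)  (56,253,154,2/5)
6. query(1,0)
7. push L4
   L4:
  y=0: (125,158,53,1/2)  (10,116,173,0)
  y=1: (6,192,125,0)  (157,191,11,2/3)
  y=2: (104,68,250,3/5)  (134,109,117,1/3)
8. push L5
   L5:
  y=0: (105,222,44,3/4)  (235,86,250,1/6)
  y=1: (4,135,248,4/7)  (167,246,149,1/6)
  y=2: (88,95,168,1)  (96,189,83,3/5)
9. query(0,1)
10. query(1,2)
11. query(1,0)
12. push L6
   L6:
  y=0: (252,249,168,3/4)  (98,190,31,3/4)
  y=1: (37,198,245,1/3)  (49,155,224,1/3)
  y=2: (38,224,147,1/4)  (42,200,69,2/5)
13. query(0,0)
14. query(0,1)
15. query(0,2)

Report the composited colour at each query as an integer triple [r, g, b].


query (1,1) [L1,L2] — begin 0,0,0
+L1 (α=2/3) → [436/3, 104, 12]
+L2 (α=4/7) → [1368/7, 432/7, 320/7]
rounded: [195, 62, 46]

(1,2) stack=L1,L2; from [0,0,0]:
L1 α=2/3: [382/3, 314/3, 108]
L2 α=1/3: [1454/9, 814/9, 364/3]
→ [162, 90, 121]

query (1,0) [L1,L2,L3] — begin 0,0,0
after L1 α=1/3: [14, 3, 191/3]
after L2 α=1/5: [18, 11, 1466/15]
after L3 α=6/7: [816/7, 569/7, 20816/105]
= [117, 81, 198]

query (0,1) [L1,L2,L3,L4,L5] — begin 0,0,0
after L1 α=1/2: [39, 127/2, 16]
after L2 α=3/4: [153/4, 907/8, 199/4]
after L3 α=2/3: [841/12, 1513/8, 589/4]
after L4 α=0: [841/12, 1513/8, 589/4]
after L5 α=4/7: [905/28, 8859/56, 5735/28]
= [32, 158, 205]

at x=1,y=2 over L1,L2,L3,L4,L5:
L1 α=2/3: [382/3, 314/3, 108]
L2 α=1/3: [1454/9, 814/9, 364/3]
L3 α=2/5: [358/3, 2332/15, 672/5]
L4 α=1/3: [1118/9, 6299/45, 643/5]
L5 α=3/5: [4828/45, 38113/225, 2531/25]
= [107, 169, 101]

query (1,0) [L1,L2,L3,L4,L5] — begin 0,0,0
L1 α=1/3: [14, 3, 191/3]
L2 α=1/5: [18, 11, 1466/15]
L3 α=6/7: [816/7, 569/7, 20816/105]
L4 α=0: [816/7, 569/7, 20816/105]
L5 α=1/6: [5725/42, 1149/14, 13033/63]
= [136, 82, 207]

(0,0) stack=L1,L2,L3,L4,L5,L6; from [0,0,0]:
L1 α=7/8: [175/8, 581/4, 1071/8]
L2 α=3/4: [5527/32, 3401/16, 6351/32]
L3 α=2/3: [10135/96, 3459/16, 15887/96]
L4 α=1/2: [22135/192, 5987/32, 20975/192]
L5 α=3/4: [82615/768, 27299/128, 46319/768]
L6 α=3/4: [663223/3072, 122915/512, 433391/3072]
→ [216, 240, 141]

at x=0,y=1 over L1,L2,L3,L4,L5,L6:
+L1 (α=1/2) → [39, 127/2, 16]
+L2 (α=3/4) → [153/4, 907/8, 199/4]
+L3 (α=2/3) → [841/12, 1513/8, 589/4]
+L4 (α=0) → [841/12, 1513/8, 589/4]
+L5 (α=4/7) → [905/28, 8859/56, 5735/28]
+L6 (α=1/3) → [1423/42, 4801/28, 3055/14]
rounded: [34, 171, 218]

at x=0,y=2 over L1,L2,L3,L4,L5,L6:
+L1 (α=1/5) → [14/5, 26, 159/5]
+L2 (α=3/7) → [1931/35, 149/7, 4146/35]
+L3 (α=1/2) → [4273/35, 1843/14, 6063/35]
+L4 (α=3/5) → [19466/175, 3271/35, 38376/175]
+L5 (α=1) → [88, 95, 168]
+L6 (α=1/4) → [151/2, 509/4, 651/4]
→ [76, 127, 163]


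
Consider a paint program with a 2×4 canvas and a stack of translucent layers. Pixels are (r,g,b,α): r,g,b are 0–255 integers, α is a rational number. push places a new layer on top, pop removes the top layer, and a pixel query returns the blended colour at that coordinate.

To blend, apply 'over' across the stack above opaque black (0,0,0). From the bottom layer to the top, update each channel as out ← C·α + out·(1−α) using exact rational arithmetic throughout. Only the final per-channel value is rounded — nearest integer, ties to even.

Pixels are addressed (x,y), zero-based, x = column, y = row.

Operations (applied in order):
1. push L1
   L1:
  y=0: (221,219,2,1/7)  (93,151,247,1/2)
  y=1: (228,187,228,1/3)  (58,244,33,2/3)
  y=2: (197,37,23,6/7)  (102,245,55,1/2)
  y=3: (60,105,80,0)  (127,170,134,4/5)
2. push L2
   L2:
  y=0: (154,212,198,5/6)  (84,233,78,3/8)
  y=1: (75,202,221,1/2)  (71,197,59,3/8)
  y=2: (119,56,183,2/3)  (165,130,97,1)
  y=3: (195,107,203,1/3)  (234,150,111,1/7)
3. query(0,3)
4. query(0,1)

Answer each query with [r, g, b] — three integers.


(0,3) stack=L1,L2; from [0,0,0]:
after L1 α=0: [0, 0, 0]
after L2 α=1/3: [65, 107/3, 203/3]
→ [65, 36, 68]

(0,1) stack=L1,L2; from [0,0,0]:
L1 α=1/3: [76, 187/3, 76]
L2 α=1/2: [151/2, 793/6, 297/2]
→ [76, 132, 148]


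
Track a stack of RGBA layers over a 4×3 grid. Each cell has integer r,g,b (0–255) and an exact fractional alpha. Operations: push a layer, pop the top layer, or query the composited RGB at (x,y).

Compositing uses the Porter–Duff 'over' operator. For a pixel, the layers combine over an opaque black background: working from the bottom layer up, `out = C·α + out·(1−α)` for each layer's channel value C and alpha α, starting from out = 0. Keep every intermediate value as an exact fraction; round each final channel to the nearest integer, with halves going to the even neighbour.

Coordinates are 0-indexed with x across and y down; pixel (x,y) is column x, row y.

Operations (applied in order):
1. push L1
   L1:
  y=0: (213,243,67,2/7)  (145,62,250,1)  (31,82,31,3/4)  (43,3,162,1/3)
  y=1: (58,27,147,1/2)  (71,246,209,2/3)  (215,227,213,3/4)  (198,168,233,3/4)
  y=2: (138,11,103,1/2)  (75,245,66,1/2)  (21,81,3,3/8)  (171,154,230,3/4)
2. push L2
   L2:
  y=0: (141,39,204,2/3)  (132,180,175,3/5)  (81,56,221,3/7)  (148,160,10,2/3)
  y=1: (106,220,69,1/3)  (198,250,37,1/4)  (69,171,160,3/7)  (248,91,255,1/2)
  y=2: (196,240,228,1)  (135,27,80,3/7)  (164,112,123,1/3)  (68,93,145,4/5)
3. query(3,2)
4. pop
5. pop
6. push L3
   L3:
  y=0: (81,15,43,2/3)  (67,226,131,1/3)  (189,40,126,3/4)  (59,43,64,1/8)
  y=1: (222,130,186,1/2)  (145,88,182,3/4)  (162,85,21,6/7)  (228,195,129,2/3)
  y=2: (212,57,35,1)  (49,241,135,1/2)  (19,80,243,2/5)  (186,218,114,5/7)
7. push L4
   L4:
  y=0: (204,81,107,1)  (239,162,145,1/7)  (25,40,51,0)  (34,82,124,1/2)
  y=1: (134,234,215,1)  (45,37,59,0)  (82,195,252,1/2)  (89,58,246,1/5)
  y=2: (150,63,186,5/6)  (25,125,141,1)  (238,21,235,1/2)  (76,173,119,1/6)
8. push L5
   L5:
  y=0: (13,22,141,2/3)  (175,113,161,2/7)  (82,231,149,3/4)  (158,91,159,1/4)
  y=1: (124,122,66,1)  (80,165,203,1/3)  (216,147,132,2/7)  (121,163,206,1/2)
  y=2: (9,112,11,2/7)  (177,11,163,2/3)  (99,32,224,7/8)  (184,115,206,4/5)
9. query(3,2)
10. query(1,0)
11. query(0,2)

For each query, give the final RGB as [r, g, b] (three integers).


at x=3,y=2 over L1,L2:
L1 α=3/4: [513/4, 231/2, 345/2]
L2 α=4/5: [1601/20, 195/2, 301/2]
→ [80, 98, 150]

(3,2) stack=L3,L4,L5; from [0,0,0]:
L3 α=5/7: [930/7, 1090/7, 570/7]
L4 α=1/6: [2591/21, 6661/42, 3683/42]
L5 α=4/5: [18047/105, 25981/210, 38291/210]
= [172, 124, 182]

at x=1,y=0 over L3,L4,L5:
+L3 (α=1/3) → [67/3, 226/3, 131/3]
+L4 (α=1/7) → [373/7, 614/7, 407/7]
+L5 (α=2/7) → [4315/49, 4652/49, 4289/49]
= [88, 95, 88]

(0,2) stack=L3,L4,L5; from [0,0,0]:
after L3 α=1: [212, 57, 35]
after L4 α=5/6: [481/3, 62, 965/6]
after L5 α=2/7: [2459/21, 534/7, 4957/42]
rounded: [117, 76, 118]


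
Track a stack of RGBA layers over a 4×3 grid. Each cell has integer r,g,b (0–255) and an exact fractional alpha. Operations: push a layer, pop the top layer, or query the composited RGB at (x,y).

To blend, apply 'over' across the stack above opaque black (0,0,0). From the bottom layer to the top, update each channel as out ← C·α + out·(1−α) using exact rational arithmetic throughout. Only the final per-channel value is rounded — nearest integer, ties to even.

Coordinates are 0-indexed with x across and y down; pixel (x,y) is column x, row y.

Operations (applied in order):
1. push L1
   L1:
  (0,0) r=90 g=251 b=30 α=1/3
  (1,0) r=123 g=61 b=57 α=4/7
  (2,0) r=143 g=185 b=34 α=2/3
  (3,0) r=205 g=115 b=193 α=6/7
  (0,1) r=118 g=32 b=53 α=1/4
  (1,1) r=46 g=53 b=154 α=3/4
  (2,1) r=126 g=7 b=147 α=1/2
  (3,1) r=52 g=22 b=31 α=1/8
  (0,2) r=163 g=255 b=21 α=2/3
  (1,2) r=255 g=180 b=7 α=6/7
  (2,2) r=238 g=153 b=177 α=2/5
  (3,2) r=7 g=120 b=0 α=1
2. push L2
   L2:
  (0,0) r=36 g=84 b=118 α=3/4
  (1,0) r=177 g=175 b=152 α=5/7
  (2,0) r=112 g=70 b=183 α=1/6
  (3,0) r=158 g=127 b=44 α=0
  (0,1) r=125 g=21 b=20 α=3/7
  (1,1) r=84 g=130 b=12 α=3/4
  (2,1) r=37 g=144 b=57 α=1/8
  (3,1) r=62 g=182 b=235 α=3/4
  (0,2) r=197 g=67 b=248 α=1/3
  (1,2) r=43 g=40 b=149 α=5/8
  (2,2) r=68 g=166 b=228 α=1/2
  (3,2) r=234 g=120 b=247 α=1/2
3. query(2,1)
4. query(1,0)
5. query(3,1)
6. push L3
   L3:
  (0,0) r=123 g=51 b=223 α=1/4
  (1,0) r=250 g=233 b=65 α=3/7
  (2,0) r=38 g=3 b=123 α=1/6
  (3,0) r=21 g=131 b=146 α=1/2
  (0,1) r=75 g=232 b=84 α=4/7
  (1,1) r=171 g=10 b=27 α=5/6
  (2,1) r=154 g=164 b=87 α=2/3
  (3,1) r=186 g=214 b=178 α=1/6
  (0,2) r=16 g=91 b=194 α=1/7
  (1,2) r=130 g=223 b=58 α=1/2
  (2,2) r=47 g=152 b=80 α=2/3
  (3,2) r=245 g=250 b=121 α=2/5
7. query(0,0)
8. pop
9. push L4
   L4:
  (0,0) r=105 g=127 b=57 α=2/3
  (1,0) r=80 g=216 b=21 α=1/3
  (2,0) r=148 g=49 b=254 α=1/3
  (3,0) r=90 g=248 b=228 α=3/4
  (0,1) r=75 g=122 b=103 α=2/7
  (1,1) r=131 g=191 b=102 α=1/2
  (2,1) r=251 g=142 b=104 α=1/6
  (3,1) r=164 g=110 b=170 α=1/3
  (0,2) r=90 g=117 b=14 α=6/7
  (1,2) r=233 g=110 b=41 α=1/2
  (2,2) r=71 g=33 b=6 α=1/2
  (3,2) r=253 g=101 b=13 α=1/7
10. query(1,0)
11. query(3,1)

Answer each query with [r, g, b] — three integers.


(2,1) stack=L1,L2; from [0,0,0]:
after L1 α=1/2: [63, 7/2, 147/2]
after L2 α=1/8: [239/4, 337/16, 1143/16]
= [60, 21, 71]

query (1,0) [L1,L2] — begin 0,0,0
after L1 α=4/7: [492/7, 244/7, 228/7]
after L2 α=5/7: [7179/49, 6613/49, 5776/49]
rounded: [147, 135, 118]

at x=3,y=1 over L1,L2:
after L1 α=1/8: [13/2, 11/4, 31/8]
after L2 α=3/4: [385/8, 2195/16, 5671/32]
rounded: [48, 137, 177]

query (0,0) [L1,L2,L3] — begin 0,0,0
L1 α=1/3: [30, 251/3, 10]
L2 α=3/4: [69/2, 1007/12, 91]
L3 α=1/4: [453/8, 1211/16, 124]
= [57, 76, 124]

query (1,0) [L1,L2,L4] — begin 0,0,0
+L1 (α=4/7) → [492/7, 244/7, 228/7]
+L2 (α=5/7) → [7179/49, 6613/49, 5776/49]
+L4 (α=1/3) → [18278/147, 23810/147, 12581/147]
→ [124, 162, 86]

at x=3,y=1 over L1,L2,L4:
+L1 (α=1/8) → [13/2, 11/4, 31/8]
+L2 (α=3/4) → [385/8, 2195/16, 5671/32]
+L4 (α=1/3) → [347/4, 1025/8, 2797/16]
→ [87, 128, 175]


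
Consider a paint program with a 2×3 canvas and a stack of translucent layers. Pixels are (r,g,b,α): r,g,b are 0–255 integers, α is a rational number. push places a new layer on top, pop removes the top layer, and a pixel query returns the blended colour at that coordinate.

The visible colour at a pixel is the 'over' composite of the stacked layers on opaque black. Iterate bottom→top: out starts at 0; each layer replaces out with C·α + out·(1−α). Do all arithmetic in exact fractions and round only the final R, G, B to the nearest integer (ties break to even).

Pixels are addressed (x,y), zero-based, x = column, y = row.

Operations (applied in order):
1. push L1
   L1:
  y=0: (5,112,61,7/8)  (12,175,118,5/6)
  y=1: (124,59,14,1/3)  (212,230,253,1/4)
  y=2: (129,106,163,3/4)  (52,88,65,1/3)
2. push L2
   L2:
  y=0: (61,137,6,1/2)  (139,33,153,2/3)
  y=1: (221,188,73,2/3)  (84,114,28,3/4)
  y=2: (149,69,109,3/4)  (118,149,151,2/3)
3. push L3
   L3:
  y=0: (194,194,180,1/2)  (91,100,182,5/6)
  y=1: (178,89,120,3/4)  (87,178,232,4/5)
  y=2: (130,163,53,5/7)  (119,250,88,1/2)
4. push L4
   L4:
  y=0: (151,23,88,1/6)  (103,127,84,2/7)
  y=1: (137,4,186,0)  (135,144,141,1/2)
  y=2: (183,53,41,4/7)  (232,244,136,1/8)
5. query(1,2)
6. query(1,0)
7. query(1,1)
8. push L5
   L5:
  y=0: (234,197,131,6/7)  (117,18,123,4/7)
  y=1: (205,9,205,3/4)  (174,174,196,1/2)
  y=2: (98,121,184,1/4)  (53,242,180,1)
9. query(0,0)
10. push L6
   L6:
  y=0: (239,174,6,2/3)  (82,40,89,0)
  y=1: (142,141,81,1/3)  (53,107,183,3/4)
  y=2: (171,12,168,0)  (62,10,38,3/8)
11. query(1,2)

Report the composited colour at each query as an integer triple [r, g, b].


(1,2) stack=L1,L2,L3,L4; from [0,0,0]:
L1 α=1/3: [52/3, 88/3, 65/3]
L2 α=2/3: [760/9, 982/9, 971/9]
L3 α=1/2: [1831/18, 1616/9, 1763/18]
L4 α=1/8: [16993/144, 3377/18, 14789/144]
= [118, 188, 103]

at x=1,y=0 over L1,L2,L3,L4:
L1 α=5/6: [10, 875/6, 295/3]
L2 α=2/3: [96, 1271/18, 1213/9]
L3 α=5/6: [551/6, 10271/108, 9403/54]
L4 α=2/7: [3991/42, 78787/756, 56087/378]
= [95, 104, 148]

query (1,1) [L1,L2,L3,L4] — begin 0,0,0
after L1 α=1/4: [53, 115/2, 253/4]
after L2 α=3/4: [305/4, 799/8, 589/16]
after L3 α=4/5: [1697/20, 1299/8, 15437/80]
after L4 α=1/2: [4397/40, 2451/16, 26717/160]
rounded: [110, 153, 167]

at x=0,y=0 over L1,L2,L3,L4,L5:
after L1 α=7/8: [35/8, 98, 427/8]
after L2 α=1/2: [523/16, 235/2, 475/16]
after L3 α=1/2: [3627/32, 623/4, 3355/32]
after L4 α=1/6: [22967/192, 1069/8, 19591/192]
after L5 α=6/7: [292535/1344, 10525/56, 170503/1344]
rounded: [218, 188, 127]

at x=1,y=2 over L1,L2,L3,L4,L5,L6:
L1 α=1/3: [52/3, 88/3, 65/3]
L2 α=2/3: [760/9, 982/9, 971/9]
L3 α=1/2: [1831/18, 1616/9, 1763/18]
L4 α=1/8: [16993/144, 3377/18, 14789/144]
L5 α=1: [53, 242, 180]
L6 α=3/8: [451/8, 155, 507/4]
= [56, 155, 127]


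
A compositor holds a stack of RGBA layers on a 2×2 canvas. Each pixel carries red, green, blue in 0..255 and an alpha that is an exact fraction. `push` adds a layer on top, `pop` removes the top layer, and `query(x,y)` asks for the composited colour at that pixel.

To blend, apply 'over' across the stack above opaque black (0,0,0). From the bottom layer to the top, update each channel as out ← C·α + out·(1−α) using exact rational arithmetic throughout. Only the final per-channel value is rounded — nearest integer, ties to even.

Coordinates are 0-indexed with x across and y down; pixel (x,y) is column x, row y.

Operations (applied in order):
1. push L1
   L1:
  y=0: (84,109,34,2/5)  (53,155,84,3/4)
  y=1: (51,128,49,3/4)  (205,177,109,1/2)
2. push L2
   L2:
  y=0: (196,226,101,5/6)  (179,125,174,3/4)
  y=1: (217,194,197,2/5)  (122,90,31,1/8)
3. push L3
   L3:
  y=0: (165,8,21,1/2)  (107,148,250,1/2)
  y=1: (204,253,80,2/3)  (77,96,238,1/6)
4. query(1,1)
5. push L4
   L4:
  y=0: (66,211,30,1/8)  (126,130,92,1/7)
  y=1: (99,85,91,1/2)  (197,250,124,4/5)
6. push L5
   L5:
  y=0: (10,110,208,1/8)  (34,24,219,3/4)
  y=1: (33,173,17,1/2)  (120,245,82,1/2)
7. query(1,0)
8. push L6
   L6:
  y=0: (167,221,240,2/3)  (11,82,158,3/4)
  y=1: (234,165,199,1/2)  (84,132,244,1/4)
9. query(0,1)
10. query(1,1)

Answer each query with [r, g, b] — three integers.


at x=1,y=1 over L1,L2,L3:
+L1 (α=1/2) → [205/2, 177/2, 109/2]
+L2 (α=1/8) → [1679/16, 1419/16, 825/16]
+L3 (α=1/6) → [3209/32, 2877/32, 7933/96]
→ [100, 90, 83]

(1,0) stack=L1,L2,L3,L4,L5; from [0,0,0]:
L1 α=3/4: [159/4, 465/4, 63]
L2 α=3/4: [2307/16, 1965/16, 585/4]
L3 α=1/2: [4019/32, 4333/32, 1585/8]
L4 α=1/7: [14073/112, 15079/112, 5123/28]
L5 α=3/4: [25497/448, 23143/448, 23519/112]
rounded: [57, 52, 210]

query (0,1) [L1,L2,L3,L4,L5,L6] — begin 0,0,0
after L1 α=3/4: [153/4, 96, 147/4]
after L2 α=2/5: [439/4, 676/5, 2017/20]
after L3 α=2/3: [2071/12, 3206/15, 1739/20]
after L4 α=1/2: [3259/24, 4481/30, 3559/40]
after L5 α=1/2: [4051/48, 9671/60, 4239/80]
after L6 α=1/2: [15283/96, 19571/120, 20159/160]
rounded: [159, 163, 126]

(1,1) stack=L1,L2,L3,L4,L5,L6; from [0,0,0]:
+L1 (α=1/2) → [205/2, 177/2, 109/2]
+L2 (α=1/8) → [1679/16, 1419/16, 825/16]
+L3 (α=1/6) → [3209/32, 2877/32, 7933/96]
+L4 (α=4/5) → [5685/32, 34877/160, 55549/480]
+L5 (α=1/2) → [9525/64, 74077/320, 94909/960]
+L6 (α=1/4) → [33951/256, 264471/1280, 172989/1280]
rounded: [133, 207, 135]


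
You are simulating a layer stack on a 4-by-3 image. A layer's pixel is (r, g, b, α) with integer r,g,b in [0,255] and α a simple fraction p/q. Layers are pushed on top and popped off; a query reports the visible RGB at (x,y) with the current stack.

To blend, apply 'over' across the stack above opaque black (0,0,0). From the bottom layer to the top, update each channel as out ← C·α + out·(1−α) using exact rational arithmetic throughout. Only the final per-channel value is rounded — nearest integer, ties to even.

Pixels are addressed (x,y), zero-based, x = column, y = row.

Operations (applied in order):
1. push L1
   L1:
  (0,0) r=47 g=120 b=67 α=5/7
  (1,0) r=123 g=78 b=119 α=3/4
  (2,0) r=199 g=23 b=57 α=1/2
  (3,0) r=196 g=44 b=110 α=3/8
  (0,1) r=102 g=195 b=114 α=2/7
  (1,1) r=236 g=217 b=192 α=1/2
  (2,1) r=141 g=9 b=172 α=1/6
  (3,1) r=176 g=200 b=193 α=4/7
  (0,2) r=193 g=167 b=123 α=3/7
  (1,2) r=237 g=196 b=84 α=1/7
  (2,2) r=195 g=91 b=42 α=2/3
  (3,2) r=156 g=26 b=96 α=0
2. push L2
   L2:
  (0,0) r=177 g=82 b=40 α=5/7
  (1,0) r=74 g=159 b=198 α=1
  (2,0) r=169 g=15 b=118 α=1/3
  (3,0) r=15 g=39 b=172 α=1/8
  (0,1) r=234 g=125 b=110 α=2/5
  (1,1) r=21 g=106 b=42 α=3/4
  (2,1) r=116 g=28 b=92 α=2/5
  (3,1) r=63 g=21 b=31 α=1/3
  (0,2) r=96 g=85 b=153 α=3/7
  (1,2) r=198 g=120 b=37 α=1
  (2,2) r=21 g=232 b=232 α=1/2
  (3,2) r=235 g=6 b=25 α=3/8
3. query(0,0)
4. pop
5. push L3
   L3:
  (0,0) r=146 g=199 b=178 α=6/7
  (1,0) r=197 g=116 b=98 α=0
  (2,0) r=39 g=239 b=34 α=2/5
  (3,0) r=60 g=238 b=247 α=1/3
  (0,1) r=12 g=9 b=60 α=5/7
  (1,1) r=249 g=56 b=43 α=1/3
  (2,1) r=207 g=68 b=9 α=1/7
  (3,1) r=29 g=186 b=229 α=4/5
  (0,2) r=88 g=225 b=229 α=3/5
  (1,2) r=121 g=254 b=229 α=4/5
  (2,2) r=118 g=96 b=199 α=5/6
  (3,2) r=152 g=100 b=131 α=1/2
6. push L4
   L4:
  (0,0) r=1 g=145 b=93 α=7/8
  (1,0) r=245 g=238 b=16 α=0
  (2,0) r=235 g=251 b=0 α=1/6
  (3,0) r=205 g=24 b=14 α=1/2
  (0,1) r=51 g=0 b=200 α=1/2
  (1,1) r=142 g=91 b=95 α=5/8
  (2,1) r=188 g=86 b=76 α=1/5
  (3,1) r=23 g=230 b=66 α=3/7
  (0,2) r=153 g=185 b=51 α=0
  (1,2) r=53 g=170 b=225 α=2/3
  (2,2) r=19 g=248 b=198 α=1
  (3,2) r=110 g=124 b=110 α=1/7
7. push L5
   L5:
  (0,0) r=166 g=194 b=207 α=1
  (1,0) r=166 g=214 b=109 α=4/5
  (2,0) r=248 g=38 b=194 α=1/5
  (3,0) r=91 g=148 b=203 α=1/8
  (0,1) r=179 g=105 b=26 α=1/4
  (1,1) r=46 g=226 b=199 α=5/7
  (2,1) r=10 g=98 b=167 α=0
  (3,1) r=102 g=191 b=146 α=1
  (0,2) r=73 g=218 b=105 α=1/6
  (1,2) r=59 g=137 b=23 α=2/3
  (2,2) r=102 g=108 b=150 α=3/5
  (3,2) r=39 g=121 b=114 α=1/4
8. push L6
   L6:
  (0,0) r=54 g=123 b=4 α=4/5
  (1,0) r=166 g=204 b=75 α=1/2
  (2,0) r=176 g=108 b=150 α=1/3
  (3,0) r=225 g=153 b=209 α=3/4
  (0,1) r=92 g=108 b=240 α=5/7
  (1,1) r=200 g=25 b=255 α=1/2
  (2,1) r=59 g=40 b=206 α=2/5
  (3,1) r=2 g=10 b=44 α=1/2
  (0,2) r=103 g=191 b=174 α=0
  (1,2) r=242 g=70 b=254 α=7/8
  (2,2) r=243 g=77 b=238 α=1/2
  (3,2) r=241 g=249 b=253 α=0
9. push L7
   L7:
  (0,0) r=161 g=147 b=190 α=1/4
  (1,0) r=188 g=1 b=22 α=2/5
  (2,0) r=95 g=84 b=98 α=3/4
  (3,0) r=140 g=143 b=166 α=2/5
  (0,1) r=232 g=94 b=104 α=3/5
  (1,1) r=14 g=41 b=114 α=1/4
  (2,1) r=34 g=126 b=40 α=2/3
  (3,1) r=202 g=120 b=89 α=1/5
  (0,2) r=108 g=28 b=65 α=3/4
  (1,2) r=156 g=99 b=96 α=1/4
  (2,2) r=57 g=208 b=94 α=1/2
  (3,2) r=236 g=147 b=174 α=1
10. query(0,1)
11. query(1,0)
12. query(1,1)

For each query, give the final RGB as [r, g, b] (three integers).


(0,0) stack=L1,L2; from [0,0,0]:
+L1 (α=5/7) → [235/7, 600/7, 335/7]
+L2 (α=5/7) → [6665/49, 4070/49, 2070/49]
= [136, 83, 42]

at x=0,y=1 over L1,L3,L4,L5,L6,L7:
after L1 α=2/7: [204/7, 390/7, 228/7]
after L3 α=5/7: [828/49, 1095/49, 2556/49]
after L4 α=1/2: [3327/98, 1095/98, 6178/49]
after L5 α=1/4: [27523/392, 13575/392, 4952/49]
after L6 α=5/7: [117683/1372, 119415/1372, 68704/343]
after L7 α=3/5: [595139/3430, 312867/3430, 244424/1715]
rounded: [174, 91, 143]

(1,0) stack=L1,L3,L4,L5,L6,L7; from [0,0,0]:
L1 α=3/4: [369/4, 117/2, 357/4]
L3 α=0: [369/4, 117/2, 357/4]
L4 α=0: [369/4, 117/2, 357/4]
L5 α=4/5: [605/4, 1829/10, 2101/20]
L6 α=1/2: [1269/8, 3869/20, 3601/40]
L7 α=2/5: [1363/8, 11647/100, 12563/200]
= [170, 116, 63]

(1,1) stack=L1,L3,L4,L5,L6,L7; from [0,0,0]:
after L1 α=1/2: [118, 217/2, 96]
after L3 α=1/3: [485/3, 91, 235/3]
after L4 α=5/8: [1195/8, 91, 355/4]
after L5 α=5/7: [2115/28, 1312/7, 335/2]
after L6 α=1/2: [7715/56, 1487/14, 845/4]
after L7 α=1/4: [23929/224, 5035/56, 2991/16]
= [107, 90, 187]


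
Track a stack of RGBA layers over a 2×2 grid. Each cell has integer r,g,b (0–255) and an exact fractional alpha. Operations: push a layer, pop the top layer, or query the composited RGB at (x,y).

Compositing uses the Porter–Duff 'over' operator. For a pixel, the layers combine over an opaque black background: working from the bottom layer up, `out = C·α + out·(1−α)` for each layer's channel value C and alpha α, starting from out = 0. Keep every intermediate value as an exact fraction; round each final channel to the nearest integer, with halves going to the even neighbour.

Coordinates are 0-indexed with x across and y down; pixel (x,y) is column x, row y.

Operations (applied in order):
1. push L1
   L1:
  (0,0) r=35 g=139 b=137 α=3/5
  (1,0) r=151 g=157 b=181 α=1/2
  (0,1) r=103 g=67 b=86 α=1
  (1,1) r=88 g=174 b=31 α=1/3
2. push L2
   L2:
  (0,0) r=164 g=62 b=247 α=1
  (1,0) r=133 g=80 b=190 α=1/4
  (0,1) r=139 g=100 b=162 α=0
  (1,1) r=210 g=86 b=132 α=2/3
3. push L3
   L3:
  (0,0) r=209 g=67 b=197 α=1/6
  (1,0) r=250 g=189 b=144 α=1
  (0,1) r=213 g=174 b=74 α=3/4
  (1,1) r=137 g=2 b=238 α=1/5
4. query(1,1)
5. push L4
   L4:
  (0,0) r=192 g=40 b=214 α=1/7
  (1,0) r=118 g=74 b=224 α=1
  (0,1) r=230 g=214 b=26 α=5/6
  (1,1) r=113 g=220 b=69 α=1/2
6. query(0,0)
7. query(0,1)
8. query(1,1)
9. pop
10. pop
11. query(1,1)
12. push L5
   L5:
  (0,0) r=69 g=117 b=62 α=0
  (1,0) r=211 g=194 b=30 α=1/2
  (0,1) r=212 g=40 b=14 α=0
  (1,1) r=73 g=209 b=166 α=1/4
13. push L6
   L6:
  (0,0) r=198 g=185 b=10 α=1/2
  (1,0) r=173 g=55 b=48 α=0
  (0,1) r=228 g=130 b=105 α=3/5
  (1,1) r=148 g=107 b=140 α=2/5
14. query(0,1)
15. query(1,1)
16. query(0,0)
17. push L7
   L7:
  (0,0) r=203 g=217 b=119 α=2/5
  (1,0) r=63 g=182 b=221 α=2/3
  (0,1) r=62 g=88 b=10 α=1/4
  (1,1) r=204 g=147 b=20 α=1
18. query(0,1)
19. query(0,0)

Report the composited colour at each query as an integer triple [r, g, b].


at x=1,y=1 over L1,L2,L3:
after L1 α=1/3: [88/3, 58, 31/3]
after L2 α=2/3: [1348/9, 230/3, 823/9]
after L3 α=1/5: [1325/9, 926/15, 5434/45]
→ [147, 62, 121]

at x=0,y=0 over L1,L2,L3,L4:
L1 α=3/5: [21, 417/5, 411/5]
L2 α=1: [164, 62, 247]
L3 α=1/6: [343/2, 377/6, 716/3]
L4 α=1/7: [1221/7, 417/7, 1646/7]
→ [174, 60, 235]

at x=0,y=1 over L1,L2,L3,L4:
after L1 α=1: [103, 67, 86]
after L2 α=0: [103, 67, 86]
after L3 α=3/4: [371/2, 589/4, 77]
after L4 α=5/6: [2671/12, 1623/8, 69/2]
= [223, 203, 34]

query (1,1) [L1,L2,L3,L4] — begin 0,0,0
+L1 (α=1/3) → [88/3, 58, 31/3]
+L2 (α=2/3) → [1348/9, 230/3, 823/9]
+L3 (α=1/5) → [1325/9, 926/15, 5434/45]
+L4 (α=1/2) → [1171/9, 2113/15, 8539/90]
rounded: [130, 141, 95]

query (1,1) [L1,L2] — begin 0,0,0
after L1 α=1/3: [88/3, 58, 31/3]
after L2 α=2/3: [1348/9, 230/3, 823/9]
rounded: [150, 77, 91]

at x=0,y=1 over L1,L2,L5,L6:
after L1 α=1: [103, 67, 86]
after L2 α=0: [103, 67, 86]
after L5 α=0: [103, 67, 86]
after L6 α=3/5: [178, 524/5, 487/5]
rounded: [178, 105, 97]

at x=1,y=1 over L1,L2,L5,L6:
+L1 (α=1/3) → [88/3, 58, 31/3]
+L2 (α=2/3) → [1348/9, 230/3, 823/9]
+L5 (α=1/4) → [1567/12, 439/4, 1321/12]
+L6 (α=2/5) → [2751/20, 2173/20, 2441/20]
= [138, 109, 122]

query (0,0) [L1,L2,L5,L6] — begin 0,0,0
L1 α=3/5: [21, 417/5, 411/5]
L2 α=1: [164, 62, 247]
L5 α=0: [164, 62, 247]
L6 α=1/2: [181, 247/2, 257/2]
→ [181, 124, 128]

at x=0,y=1 over L1,L2,L5,L6,L7:
L1 α=1: [103, 67, 86]
L2 α=0: [103, 67, 86]
L5 α=0: [103, 67, 86]
L6 α=3/5: [178, 524/5, 487/5]
L7 α=1/4: [149, 503/5, 1511/20]
→ [149, 101, 76]

at x=0,y=0 over L1,L2,L5,L6,L7:
after L1 α=3/5: [21, 417/5, 411/5]
after L2 α=1: [164, 62, 247]
after L5 α=0: [164, 62, 247]
after L6 α=1/2: [181, 247/2, 257/2]
after L7 α=2/5: [949/5, 1609/10, 1247/10]
rounded: [190, 161, 125]


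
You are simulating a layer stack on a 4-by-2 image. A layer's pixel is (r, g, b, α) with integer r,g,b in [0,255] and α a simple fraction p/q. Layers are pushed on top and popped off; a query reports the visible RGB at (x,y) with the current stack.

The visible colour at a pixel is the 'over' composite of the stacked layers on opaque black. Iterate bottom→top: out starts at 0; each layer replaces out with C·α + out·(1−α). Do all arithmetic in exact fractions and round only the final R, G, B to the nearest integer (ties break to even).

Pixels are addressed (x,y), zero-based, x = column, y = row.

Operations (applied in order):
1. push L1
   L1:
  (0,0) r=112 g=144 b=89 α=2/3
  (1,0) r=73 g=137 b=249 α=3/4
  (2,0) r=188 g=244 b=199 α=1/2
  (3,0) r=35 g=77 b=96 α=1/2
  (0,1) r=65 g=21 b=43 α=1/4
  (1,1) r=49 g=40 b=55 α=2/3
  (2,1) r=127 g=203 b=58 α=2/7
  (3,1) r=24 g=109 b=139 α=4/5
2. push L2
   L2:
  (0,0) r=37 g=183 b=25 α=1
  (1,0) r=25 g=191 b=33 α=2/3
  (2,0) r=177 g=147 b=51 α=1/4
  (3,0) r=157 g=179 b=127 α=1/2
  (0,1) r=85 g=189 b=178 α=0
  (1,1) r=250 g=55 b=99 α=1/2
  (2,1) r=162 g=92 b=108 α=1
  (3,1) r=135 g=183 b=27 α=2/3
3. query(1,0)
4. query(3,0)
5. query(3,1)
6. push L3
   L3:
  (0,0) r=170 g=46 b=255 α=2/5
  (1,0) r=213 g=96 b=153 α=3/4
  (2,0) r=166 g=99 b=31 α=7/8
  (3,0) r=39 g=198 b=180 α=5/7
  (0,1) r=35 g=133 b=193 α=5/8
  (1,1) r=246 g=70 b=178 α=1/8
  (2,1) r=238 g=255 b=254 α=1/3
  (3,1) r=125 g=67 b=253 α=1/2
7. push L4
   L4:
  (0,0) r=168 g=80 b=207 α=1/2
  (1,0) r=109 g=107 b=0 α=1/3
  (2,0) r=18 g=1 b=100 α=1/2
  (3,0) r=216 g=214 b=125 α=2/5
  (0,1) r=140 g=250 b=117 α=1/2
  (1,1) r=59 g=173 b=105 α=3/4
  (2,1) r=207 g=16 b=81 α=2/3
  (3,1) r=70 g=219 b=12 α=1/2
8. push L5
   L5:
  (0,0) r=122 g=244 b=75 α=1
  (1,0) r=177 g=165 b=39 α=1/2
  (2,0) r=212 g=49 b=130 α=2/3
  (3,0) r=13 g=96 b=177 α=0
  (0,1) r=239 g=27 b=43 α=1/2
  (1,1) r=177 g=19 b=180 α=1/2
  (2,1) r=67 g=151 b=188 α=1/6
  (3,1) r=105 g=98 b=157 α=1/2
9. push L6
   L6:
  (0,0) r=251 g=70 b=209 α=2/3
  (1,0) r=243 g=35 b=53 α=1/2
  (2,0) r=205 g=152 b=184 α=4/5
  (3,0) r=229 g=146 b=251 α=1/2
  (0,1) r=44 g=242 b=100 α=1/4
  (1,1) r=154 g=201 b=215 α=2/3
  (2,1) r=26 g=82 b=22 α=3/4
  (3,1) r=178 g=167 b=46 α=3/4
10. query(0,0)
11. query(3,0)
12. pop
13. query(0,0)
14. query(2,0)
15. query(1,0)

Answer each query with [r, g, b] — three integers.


at x=1,y=0 over L1,L2:
after L1 α=3/4: [219/4, 411/4, 747/4]
after L2 α=2/3: [419/12, 1939/12, 337/4]
→ [35, 162, 84]

(3,0) stack=L1,L2; from [0,0,0]:
L1 α=1/2: [35/2, 77/2, 48]
L2 α=1/2: [349/4, 435/4, 175/2]
→ [87, 109, 88]

at x=3,y=1 over L1,L2:
+L1 (α=4/5) → [96/5, 436/5, 556/5]
+L2 (α=2/3) → [482/5, 2266/15, 826/15]
= [96, 151, 55]

query (0,0) [L1,L2,L3,L4,L5,L6] — begin 0,0,0
+L1 (α=2/3) → [224/3, 96, 178/3]
+L2 (α=1) → [37, 183, 25]
+L3 (α=2/5) → [451/5, 641/5, 117]
+L4 (α=1/2) → [1291/10, 1041/10, 162]
+L5 (α=1) → [122, 244, 75]
+L6 (α=2/3) → [208, 128, 493/3]
= [208, 128, 164]

(3,0) stack=L1,L2,L3,L4,L5,L6; from [0,0,0]:
L1 α=1/2: [35/2, 77/2, 48]
L2 α=1/2: [349/4, 435/4, 175/2]
L3 α=5/7: [739/14, 345/2, 1075/7]
L4 α=2/5: [1653/14, 1891/10, 995/7]
L5 α=0: [1653/14, 1891/10, 995/7]
L6 α=1/2: [4859/28, 3351/20, 1376/7]
→ [174, 168, 197]

at x=0,y=0 over L1,L2,L3,L4,L5:
+L1 (α=2/3) → [224/3, 96, 178/3]
+L2 (α=1) → [37, 183, 25]
+L3 (α=2/5) → [451/5, 641/5, 117]
+L4 (α=1/2) → [1291/10, 1041/10, 162]
+L5 (α=1) → [122, 244, 75]
→ [122, 244, 75]

query (2,0) [L1,L2,L3,L4,L5] — begin 0,0,0
+L1 (α=1/2) → [94, 122, 199/2]
+L2 (α=1/4) → [459/4, 513/4, 699/8]
+L3 (α=7/8) → [5107/32, 3285/32, 2435/64]
+L4 (α=1/2) → [5683/64, 3317/64, 8835/128]
+L5 (α=2/3) → [32819/192, 9589/192, 42115/384]
rounded: [171, 50, 110]

at x=1,y=0 over L1,L2,L3,L4,L5:
+L1 (α=3/4) → [219/4, 411/4, 747/4]
+L2 (α=2/3) → [419/12, 1939/12, 337/4]
+L3 (α=3/4) → [8087/48, 5395/48, 2173/16]
+L4 (α=1/3) → [10703/72, 7963/72, 2173/24]
+L5 (α=1/2) → [23447/144, 19843/144, 3109/48]
= [163, 138, 65]


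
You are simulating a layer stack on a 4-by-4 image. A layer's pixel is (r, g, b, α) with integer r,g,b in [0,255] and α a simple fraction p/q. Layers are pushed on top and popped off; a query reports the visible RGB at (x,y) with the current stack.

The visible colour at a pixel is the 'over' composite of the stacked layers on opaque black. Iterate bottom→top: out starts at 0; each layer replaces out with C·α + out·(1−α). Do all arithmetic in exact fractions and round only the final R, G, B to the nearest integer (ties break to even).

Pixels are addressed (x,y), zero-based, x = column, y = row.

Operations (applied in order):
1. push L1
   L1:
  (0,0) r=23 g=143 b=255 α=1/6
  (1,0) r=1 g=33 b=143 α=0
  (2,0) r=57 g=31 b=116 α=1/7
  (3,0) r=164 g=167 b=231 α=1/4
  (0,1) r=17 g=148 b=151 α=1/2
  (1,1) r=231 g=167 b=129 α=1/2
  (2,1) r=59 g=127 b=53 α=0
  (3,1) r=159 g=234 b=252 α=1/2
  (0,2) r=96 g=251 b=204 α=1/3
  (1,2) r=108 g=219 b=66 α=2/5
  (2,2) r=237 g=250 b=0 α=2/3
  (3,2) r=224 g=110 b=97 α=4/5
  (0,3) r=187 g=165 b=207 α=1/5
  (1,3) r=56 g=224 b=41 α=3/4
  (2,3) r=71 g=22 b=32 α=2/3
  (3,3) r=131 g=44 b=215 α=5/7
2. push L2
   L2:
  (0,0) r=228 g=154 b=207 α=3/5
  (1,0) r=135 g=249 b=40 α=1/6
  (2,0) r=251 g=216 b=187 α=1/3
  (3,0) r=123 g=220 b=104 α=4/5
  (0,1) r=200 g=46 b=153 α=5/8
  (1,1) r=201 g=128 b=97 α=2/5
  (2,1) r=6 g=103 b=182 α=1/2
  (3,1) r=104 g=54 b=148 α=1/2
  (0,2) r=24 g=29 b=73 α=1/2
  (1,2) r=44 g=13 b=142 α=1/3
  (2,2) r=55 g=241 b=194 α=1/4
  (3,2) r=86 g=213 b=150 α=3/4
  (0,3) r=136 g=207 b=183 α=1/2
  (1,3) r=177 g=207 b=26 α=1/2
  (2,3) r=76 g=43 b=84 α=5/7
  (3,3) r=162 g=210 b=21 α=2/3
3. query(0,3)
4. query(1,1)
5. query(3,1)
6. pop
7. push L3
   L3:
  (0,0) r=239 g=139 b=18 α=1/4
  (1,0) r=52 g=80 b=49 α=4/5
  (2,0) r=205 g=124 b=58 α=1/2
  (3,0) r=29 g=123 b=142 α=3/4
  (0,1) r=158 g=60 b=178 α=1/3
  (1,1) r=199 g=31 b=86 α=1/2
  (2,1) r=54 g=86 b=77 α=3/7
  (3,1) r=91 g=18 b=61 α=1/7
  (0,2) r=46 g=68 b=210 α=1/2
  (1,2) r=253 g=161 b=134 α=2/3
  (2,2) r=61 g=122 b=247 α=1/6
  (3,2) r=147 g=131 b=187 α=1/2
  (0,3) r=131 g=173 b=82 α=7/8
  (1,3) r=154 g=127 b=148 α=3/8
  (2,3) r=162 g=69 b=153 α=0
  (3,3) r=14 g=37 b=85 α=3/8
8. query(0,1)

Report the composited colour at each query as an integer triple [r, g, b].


(0,3) stack=L1,L2; from [0,0,0]:
after L1 α=1/5: [187/5, 33, 207/5]
after L2 α=1/2: [867/10, 120, 561/5]
= [87, 120, 112]

at x=1,y=1 over L1,L2:
+L1 (α=1/2) → [231/2, 167/2, 129/2]
+L2 (α=2/5) → [1497/10, 1013/10, 155/2]
= [150, 101, 78]

(3,1) stack=L1,L2; from [0,0,0]:
+L1 (α=1/2) → [159/2, 117, 126]
+L2 (α=1/2) → [367/4, 171/2, 137]
→ [92, 86, 137]

(0,1) stack=L1,L3; from [0,0,0]:
after L1 α=1/2: [17/2, 74, 151/2]
after L3 α=1/3: [175/3, 208/3, 329/3]
= [58, 69, 110]


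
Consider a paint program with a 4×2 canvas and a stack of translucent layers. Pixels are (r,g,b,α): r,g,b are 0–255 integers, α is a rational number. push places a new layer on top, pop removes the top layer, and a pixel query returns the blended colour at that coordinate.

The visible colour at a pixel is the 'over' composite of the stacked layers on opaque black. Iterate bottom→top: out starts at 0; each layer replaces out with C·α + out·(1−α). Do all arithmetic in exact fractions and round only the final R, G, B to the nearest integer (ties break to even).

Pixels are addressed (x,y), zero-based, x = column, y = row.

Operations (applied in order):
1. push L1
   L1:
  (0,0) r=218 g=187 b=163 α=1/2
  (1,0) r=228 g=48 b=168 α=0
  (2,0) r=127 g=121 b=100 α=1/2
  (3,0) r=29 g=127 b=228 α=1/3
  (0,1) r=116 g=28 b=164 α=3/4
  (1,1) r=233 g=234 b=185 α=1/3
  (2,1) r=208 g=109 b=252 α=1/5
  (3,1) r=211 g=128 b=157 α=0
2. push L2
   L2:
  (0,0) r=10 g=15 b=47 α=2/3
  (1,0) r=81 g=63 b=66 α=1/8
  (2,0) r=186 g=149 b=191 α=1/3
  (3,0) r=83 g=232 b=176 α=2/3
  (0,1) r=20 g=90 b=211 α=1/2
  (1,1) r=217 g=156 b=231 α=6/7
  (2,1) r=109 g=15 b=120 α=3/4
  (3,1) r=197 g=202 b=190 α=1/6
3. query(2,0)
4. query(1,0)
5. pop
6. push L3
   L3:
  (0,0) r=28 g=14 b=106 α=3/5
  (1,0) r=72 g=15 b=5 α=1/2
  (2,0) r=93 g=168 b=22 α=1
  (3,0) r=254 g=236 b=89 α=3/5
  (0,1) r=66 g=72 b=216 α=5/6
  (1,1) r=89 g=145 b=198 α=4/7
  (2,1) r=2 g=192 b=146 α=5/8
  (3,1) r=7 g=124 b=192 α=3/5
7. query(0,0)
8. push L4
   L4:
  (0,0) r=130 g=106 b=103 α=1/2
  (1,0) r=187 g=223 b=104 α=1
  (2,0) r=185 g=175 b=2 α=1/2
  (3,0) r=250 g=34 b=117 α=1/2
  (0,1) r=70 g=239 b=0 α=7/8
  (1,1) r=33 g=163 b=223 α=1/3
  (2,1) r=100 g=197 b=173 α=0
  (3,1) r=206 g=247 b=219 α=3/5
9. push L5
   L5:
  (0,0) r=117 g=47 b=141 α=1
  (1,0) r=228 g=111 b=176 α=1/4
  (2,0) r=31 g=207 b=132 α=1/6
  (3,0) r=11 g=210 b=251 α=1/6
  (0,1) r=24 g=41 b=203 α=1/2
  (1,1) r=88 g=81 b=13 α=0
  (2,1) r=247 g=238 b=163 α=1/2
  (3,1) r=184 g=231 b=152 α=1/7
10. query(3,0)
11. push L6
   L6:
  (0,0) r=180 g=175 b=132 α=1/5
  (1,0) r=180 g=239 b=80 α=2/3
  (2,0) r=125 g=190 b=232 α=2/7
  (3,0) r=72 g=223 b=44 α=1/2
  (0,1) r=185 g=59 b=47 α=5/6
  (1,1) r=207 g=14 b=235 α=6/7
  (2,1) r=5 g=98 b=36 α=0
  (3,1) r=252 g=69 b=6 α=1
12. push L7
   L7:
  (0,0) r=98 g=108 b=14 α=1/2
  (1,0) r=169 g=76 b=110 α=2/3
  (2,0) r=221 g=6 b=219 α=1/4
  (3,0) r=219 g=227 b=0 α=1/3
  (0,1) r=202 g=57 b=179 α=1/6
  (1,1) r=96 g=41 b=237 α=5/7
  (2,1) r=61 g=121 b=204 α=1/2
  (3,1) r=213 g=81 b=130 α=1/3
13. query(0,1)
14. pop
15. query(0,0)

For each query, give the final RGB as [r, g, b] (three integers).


(2,0) stack=L1,L2; from [0,0,0]:
after L1 α=1/2: [127/2, 121/2, 50]
after L2 α=1/3: [313/3, 90, 97]
→ [104, 90, 97]

(1,0) stack=L1,L2; from [0,0,0]:
L1 α=0: [0, 0, 0]
L2 α=1/8: [81/8, 63/8, 33/4]
→ [10, 8, 8]

(0,0) stack=L1,L3; from [0,0,0]:
L1 α=1/2: [109, 187/2, 163/2]
L3 α=3/5: [302/5, 229/5, 481/5]
→ [60, 46, 96]

at x=3,y=0 over L1,L3,L4,L5:
L1 α=1/3: [29/3, 127/3, 76]
L3 α=3/5: [2344/15, 2378/15, 419/5]
L4 α=1/2: [3047/15, 1444/15, 502/5]
L5 α=1/6: [1540/9, 1037/9, 251/2]
→ [171, 115, 126]

at x=0,y=1 over L1,L3,L4,L5,L6,L7:
+L1 (α=3/4) → [87, 21, 123]
+L3 (α=5/6) → [139/2, 127/2, 401/2]
+L4 (α=7/8) → [1119/16, 3473/16, 401/16]
+L5 (α=1/2) → [1503/32, 4129/32, 3649/32]
+L6 (α=5/6) → [31103/192, 4523/64, 3723/64]
+L7 (α=1/6) → [194299/1152, 26263/384, 30071/384]
→ [169, 68, 78]

at x=0,y=0 over L1,L3,L4,L5,L6:
L1 α=1/2: [109, 187/2, 163/2]
L3 α=3/5: [302/5, 229/5, 481/5]
L4 α=1/2: [476/5, 759/10, 498/5]
L5 α=1: [117, 47, 141]
L6 α=1/5: [648/5, 363/5, 696/5]
rounded: [130, 73, 139]


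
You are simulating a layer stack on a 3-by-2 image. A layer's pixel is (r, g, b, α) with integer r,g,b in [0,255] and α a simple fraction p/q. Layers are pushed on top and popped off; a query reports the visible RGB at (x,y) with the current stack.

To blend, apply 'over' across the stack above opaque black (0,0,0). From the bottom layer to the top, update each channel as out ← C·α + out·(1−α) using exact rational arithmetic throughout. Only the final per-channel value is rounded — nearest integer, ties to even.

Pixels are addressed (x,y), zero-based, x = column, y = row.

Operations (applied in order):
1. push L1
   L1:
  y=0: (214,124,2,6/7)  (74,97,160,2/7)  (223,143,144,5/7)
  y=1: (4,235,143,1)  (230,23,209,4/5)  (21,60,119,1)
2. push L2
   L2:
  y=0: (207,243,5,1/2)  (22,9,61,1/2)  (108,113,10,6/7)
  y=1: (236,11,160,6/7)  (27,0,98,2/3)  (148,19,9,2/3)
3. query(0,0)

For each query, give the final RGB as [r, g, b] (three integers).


at x=0,y=0 over L1,L2:
+L1 (α=6/7) → [1284/7, 744/7, 12/7]
+L2 (α=1/2) → [2733/14, 2445/14, 47/14]
→ [195, 175, 3]


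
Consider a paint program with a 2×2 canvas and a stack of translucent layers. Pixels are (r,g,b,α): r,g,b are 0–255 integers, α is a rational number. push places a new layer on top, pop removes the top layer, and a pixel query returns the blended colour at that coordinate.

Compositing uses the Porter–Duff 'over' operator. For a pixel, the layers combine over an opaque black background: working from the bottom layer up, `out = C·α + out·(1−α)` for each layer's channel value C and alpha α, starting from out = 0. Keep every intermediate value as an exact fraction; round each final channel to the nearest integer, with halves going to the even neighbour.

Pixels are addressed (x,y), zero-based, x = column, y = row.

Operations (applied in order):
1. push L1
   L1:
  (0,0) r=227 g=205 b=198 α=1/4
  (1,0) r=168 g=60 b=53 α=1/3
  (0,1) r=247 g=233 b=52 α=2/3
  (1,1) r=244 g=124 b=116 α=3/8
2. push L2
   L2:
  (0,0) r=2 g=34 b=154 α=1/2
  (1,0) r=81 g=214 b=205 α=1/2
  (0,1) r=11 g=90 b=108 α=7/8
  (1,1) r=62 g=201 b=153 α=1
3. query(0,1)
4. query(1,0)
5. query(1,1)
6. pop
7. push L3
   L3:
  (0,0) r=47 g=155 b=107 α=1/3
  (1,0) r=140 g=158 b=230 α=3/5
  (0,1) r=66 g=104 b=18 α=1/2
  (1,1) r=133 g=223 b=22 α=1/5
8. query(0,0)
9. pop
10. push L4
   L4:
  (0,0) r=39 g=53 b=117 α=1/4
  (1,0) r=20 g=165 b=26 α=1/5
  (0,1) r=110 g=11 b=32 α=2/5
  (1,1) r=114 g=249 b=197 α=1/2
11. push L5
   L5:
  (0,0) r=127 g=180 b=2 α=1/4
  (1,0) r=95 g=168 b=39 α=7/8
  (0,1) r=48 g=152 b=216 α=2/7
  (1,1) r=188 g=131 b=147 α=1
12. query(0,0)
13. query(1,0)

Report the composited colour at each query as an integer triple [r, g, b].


query (0,1) [L1,L2] — begin 0,0,0
+L1 (α=2/3) → [494/3, 466/3, 104/3]
+L2 (α=7/8) → [725/24, 589/6, 593/6]
= [30, 98, 99]

at x=1,y=0 over L1,L2:
L1 α=1/3: [56, 20, 53/3]
L2 α=1/2: [137/2, 117, 334/3]
rounded: [68, 117, 111]

(1,1) stack=L1,L2; from [0,0,0]:
+L1 (α=3/8) → [183/2, 93/2, 87/2]
+L2 (α=1) → [62, 201, 153]
= [62, 201, 153]

(0,0) stack=L1,L3; from [0,0,0]:
+L1 (α=1/4) → [227/4, 205/4, 99/2]
+L3 (α=1/3) → [107/2, 515/6, 206/3]
→ [54, 86, 69]

at x=0,y=0 over L1,L4,L5:
L1 α=1/4: [227/4, 205/4, 99/2]
L4 α=1/4: [837/16, 827/16, 531/8]
L5 α=1/4: [4543/64, 5361/64, 1609/32]
→ [71, 84, 50]

(1,0) stack=L1,L4,L5; from [0,0,0]:
+L1 (α=1/3) → [56, 20, 53/3]
+L4 (α=1/5) → [244/5, 49, 58/3]
+L5 (α=7/8) → [3569/40, 1225/8, 877/24]
→ [89, 153, 37]


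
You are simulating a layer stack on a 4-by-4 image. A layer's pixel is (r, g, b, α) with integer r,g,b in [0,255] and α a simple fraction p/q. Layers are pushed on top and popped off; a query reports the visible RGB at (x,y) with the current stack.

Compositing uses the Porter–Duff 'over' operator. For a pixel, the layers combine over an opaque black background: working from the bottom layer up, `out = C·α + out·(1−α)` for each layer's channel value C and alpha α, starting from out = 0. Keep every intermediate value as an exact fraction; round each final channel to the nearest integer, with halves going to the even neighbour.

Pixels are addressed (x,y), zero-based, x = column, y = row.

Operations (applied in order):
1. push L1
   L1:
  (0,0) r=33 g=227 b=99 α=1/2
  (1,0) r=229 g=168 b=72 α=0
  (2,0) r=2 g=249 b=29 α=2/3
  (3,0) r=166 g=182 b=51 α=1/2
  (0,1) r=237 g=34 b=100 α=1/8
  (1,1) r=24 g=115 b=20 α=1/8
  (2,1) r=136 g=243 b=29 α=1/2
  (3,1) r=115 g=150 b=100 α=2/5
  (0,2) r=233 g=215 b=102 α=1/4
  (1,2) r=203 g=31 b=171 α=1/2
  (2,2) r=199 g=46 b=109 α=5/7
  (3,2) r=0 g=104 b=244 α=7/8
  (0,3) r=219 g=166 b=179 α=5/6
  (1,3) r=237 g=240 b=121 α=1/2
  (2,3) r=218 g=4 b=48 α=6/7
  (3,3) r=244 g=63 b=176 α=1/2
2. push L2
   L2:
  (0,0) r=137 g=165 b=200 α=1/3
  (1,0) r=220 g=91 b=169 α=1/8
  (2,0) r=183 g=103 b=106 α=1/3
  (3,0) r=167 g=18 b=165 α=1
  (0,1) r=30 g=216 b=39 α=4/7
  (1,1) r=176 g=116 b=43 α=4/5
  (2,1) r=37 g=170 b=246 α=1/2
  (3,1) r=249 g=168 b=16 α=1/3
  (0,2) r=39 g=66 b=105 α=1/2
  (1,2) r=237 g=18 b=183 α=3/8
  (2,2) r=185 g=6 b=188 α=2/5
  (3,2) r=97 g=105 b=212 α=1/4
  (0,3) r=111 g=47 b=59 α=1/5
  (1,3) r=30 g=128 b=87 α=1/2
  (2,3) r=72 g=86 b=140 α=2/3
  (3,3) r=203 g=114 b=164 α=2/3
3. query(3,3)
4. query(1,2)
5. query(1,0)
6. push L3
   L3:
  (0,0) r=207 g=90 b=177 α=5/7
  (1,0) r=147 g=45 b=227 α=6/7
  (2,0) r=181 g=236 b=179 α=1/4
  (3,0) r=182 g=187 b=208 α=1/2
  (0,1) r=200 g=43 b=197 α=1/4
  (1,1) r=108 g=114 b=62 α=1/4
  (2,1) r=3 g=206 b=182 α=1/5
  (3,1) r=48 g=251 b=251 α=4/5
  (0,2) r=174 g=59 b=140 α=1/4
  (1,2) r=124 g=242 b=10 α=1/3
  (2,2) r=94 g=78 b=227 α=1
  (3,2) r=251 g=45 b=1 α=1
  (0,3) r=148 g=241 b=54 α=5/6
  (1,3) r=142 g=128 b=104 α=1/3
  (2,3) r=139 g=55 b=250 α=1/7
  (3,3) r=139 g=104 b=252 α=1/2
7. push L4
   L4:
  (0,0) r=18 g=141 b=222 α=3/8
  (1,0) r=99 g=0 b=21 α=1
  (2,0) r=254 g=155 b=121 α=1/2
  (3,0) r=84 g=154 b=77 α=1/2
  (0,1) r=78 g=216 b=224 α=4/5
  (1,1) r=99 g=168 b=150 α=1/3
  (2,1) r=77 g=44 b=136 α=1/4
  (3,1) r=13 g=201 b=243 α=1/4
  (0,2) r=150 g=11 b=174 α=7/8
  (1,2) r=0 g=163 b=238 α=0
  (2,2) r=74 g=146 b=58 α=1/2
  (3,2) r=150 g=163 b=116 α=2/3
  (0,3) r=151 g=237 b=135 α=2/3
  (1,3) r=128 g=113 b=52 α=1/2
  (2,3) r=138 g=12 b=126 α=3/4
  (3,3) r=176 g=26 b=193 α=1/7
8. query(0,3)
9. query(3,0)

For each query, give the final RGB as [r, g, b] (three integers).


query (3,3) [L1,L2] — begin 0,0,0
after L1 α=1/2: [122, 63/2, 88]
after L2 α=2/3: [176, 173/2, 416/3]
= [176, 86, 139]

query (1,2) [L1,L2] — begin 0,0,0
L1 α=1/2: [203/2, 31/2, 171/2]
L2 α=3/8: [2437/16, 263/16, 1953/16]
= [152, 16, 122]

query (1,0) [L1,L2] — begin 0,0,0
L1 α=0: [0, 0, 0]
L2 α=1/8: [55/2, 91/8, 169/8]
= [28, 11, 21]

at x=0,y=3 over L1,L2,L3,L4:
+L1 (α=5/6) → [365/2, 415/3, 895/6]
+L2 (α=1/5) → [841/5, 1801/15, 1967/15]
+L3 (α=5/6) → [4541/30, 9938/45, 6017/90]
+L4 (α=2/3) → [13601/90, 31268/135, 30317/270]
rounded: [151, 232, 112]

at x=3,y=0 over L1,L2,L3,L4:
after L1 α=1/2: [83, 91, 51/2]
after L2 α=1: [167, 18, 165]
after L3 α=1/2: [349/2, 205/2, 373/2]
after L4 α=1/2: [517/4, 513/4, 527/4]
→ [129, 128, 132]
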